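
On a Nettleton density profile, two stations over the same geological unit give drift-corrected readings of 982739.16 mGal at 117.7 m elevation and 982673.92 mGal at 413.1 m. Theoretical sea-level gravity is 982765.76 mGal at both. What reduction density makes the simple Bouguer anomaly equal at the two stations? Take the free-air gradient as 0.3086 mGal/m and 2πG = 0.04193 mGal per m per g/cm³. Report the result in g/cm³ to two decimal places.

Δg_obs = 982673.92 − 982739.16 = -65.24 mGal over Δh = 413.1 − 117.7 = 295.4 m
Equal Bouguer anomalies ⇒ Δg_obs + (0.3086 − 0.04193ρ)·Δh = 0
0.3086 − 0.04193ρ = −Δg_obs/Δh = 0.22085
ρ = (0.3086 − 0.22085) / 0.04193 = 2.09 g/cm³

2.09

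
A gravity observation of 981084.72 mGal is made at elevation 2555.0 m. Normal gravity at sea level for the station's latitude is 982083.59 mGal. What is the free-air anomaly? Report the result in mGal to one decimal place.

Free-air correction = 0.3086 × 2555.0 = 788.47 mGal
Free-air anomaly = 981084.72 − 982083.59 + (788.47) = -210.40 mGal

-210.4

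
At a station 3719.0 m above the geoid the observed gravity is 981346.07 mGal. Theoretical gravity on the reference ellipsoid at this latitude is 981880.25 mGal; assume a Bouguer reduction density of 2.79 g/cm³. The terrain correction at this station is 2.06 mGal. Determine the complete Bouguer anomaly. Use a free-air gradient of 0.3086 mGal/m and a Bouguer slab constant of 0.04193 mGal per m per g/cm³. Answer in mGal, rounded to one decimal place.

180.5

Free-air correction = 0.3086 × 3719.0 = 1147.68 mGal
Free-air anomaly = 981346.07 − 981880.25 + (1147.68) = 613.50 mGal
Bouguer slab correction = 0.04193 × 2.79 × 3719.0 = 435.07 mGal
Simple Bouguer anomaly = 613.50 − (435.07) = 178.43 mGal
Complete Bouguer anomaly = 178.43 + 2.06 = 180.49 mGal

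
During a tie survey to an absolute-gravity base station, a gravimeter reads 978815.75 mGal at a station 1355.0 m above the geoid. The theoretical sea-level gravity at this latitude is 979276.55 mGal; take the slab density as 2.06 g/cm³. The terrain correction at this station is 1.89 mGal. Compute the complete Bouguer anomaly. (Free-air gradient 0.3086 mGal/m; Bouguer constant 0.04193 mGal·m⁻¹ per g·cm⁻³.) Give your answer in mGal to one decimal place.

-157.8

Free-air correction = 0.3086 × 1355.0 = 418.15 mGal
Free-air anomaly = 978815.75 − 979276.55 + (418.15) = -42.65 mGal
Bouguer slab correction = 0.04193 × 2.06 × 1355.0 = 117.04 mGal
Simple Bouguer anomaly = -42.65 − (117.04) = -159.69 mGal
Complete Bouguer anomaly = -159.69 + 1.89 = -157.80 mGal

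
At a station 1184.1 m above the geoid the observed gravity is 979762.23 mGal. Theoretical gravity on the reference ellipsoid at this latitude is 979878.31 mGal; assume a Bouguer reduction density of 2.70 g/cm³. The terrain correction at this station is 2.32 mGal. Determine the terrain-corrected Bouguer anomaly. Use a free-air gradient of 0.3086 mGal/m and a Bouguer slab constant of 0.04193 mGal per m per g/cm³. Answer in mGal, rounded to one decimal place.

Free-air correction = 0.3086 × 1184.1 = 365.41 mGal
Free-air anomaly = 979762.23 − 979878.31 + (365.41) = 249.33 mGal
Bouguer slab correction = 0.04193 × 2.70 × 1184.1 = 134.05 mGal
Simple Bouguer anomaly = 249.33 − (134.05) = 115.28 mGal
Complete Bouguer anomaly = 115.28 + 2.32 = 117.60 mGal

117.6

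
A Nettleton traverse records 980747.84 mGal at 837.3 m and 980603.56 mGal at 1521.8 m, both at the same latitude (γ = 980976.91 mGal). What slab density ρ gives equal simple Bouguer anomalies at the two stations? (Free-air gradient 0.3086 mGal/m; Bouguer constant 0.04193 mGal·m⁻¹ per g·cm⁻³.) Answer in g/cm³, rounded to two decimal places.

2.33

Δg_obs = 980603.56 − 980747.84 = -144.28 mGal over Δh = 1521.8 − 837.3 = 684.5 m
Equal Bouguer anomalies ⇒ Δg_obs + (0.3086 − 0.04193ρ)·Δh = 0
0.3086 − 0.04193ρ = −Δg_obs/Δh = 0.21078
ρ = (0.3086 − 0.21078) / 0.04193 = 2.33 g/cm³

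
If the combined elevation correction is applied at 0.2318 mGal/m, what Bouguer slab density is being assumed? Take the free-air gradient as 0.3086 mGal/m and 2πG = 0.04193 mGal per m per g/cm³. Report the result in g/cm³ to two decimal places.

0.2318 = 0.3086 − 0.04193 × ρ
ρ = (0.3086 − 0.2318) / 0.04193 = 1.83 g/cm³

1.83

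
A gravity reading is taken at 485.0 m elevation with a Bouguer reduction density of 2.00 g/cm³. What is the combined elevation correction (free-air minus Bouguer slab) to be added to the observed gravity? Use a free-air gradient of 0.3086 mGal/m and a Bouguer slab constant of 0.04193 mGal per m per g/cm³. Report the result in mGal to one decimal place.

109.0

Combined gradient = 0.3086 − 0.04193 × 2.00 = 0.2247400 mGal/m
Combined elevation correction = 0.2247400 × 485.0 = 109.0 mGal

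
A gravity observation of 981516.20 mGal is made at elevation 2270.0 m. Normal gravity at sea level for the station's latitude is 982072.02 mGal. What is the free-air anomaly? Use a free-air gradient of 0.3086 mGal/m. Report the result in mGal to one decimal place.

Free-air correction = 0.3086 × 2270.0 = 700.52 mGal
Free-air anomaly = 981516.20 − 982072.02 + (700.52) = 144.70 mGal

144.7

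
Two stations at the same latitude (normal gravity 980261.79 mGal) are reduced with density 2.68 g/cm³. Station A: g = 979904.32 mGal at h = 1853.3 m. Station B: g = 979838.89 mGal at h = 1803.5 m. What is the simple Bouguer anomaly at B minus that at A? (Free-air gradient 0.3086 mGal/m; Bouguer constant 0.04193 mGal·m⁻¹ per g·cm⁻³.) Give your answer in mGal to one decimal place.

-75.2

Δg_SB(A) = 979904.32 − 980261.79 + 0.3086×1853.3 − 0.04193×2.68×1853.3 = 6.20 mGal
Δg_SB(B) = 979838.89 − 980261.79 + 0.3086×1803.5 − 0.04193×2.68×1803.5 = -69.00 mGal
Difference = -69.00 − (6.20) = -75.20 mGal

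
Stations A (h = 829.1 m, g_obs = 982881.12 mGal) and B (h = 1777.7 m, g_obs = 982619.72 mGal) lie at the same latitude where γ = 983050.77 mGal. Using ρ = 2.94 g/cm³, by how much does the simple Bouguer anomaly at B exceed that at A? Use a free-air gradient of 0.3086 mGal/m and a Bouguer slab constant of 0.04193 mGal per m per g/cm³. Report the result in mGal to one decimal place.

-85.6

Δg_SB(A) = 982881.12 − 983050.77 + 0.3086×829.1 − 0.04193×2.94×829.1 = -16.00 mGal
Δg_SB(B) = 982619.72 − 983050.77 + 0.3086×1777.7 − 0.04193×2.94×1777.7 = -101.60 mGal
Difference = -101.60 − (-16.00) = -85.60 mGal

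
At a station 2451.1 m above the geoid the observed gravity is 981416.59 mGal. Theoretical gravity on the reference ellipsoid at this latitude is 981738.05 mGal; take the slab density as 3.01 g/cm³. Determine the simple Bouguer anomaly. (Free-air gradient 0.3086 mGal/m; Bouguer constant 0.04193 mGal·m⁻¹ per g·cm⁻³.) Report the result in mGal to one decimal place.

125.6

Free-air correction = 0.3086 × 2451.1 = 756.41 mGal
Free-air anomaly = 981416.59 − 981738.05 + (756.41) = 434.95 mGal
Bouguer slab correction = 0.04193 × 3.01 × 2451.1 = 309.35 mGal
Simple Bouguer anomaly = 434.95 − (309.35) = 125.60 mGal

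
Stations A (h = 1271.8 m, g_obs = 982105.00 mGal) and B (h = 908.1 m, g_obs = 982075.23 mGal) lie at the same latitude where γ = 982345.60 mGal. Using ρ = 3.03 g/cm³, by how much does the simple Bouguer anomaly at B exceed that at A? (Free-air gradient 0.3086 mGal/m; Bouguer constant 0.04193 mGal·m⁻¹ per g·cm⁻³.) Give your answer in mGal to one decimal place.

-95.8

Δg_SB(A) = 982105.00 − 982345.60 + 0.3086×1271.8 − 0.04193×3.03×1271.8 = -9.70 mGal
Δg_SB(B) = 982075.23 − 982345.60 + 0.3086×908.1 − 0.04193×3.03×908.1 = -105.50 mGal
Difference = -105.50 − (-9.70) = -95.80 mGal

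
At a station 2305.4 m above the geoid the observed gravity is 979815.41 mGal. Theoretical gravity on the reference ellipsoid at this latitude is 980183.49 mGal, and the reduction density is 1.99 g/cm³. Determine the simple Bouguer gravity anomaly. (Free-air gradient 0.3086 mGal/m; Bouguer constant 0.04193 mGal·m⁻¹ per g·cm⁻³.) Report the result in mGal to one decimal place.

151.0

Free-air correction = 0.3086 × 2305.4 = 711.45 mGal
Free-air anomaly = 979815.41 − 980183.49 + (711.45) = 343.37 mGal
Bouguer slab correction = 0.04193 × 1.99 × 2305.4 = 192.36 mGal
Simple Bouguer anomaly = 343.37 − (192.36) = 151.01 mGal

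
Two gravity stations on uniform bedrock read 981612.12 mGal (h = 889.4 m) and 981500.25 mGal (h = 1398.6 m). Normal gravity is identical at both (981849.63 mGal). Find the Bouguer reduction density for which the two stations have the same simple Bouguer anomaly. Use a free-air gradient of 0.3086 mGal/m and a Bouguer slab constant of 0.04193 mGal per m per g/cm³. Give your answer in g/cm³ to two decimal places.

2.12

Δg_obs = 981500.25 − 981612.12 = -111.87 mGal over Δh = 1398.6 − 889.4 = 509.2 m
Equal Bouguer anomalies ⇒ Δg_obs + (0.3086 − 0.04193ρ)·Δh = 0
0.3086 − 0.04193ρ = −Δg_obs/Δh = 0.21970
ρ = (0.3086 − 0.21970) / 0.04193 = 2.12 g/cm³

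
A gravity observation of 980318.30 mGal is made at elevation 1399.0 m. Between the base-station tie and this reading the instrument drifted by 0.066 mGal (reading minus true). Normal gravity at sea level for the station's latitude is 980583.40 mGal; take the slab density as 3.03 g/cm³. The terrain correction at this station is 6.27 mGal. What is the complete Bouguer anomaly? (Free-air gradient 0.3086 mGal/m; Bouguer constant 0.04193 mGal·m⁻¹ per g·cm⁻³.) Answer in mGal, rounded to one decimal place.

Drift-corrected reading = 980318.30 − (0.066) = 980318.234 mGal
Free-air correction = 0.3086 × 1399.0 = 431.73 mGal
Free-air anomaly = 980318.234 − 980583.40 + (431.73) = 166.564 mGal
Bouguer slab correction = 0.04193 × 3.03 × 1399.0 = 177.74 mGal
Simple Bouguer anomaly = 166.564 − (177.74) = -11.176 mGal
Complete Bouguer anomaly = -11.176 + 6.27 = -4.906 mGal

-4.9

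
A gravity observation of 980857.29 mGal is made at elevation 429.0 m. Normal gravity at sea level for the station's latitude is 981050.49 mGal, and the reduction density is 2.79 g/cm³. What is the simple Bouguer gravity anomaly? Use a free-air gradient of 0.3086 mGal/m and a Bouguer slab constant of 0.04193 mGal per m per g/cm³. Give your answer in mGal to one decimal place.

-111.0

Free-air correction = 0.3086 × 429.0 = 132.39 mGal
Free-air anomaly = 980857.29 − 981050.49 + (132.39) = -60.81 mGal
Bouguer slab correction = 0.04193 × 2.79 × 429.0 = 50.19 mGal
Simple Bouguer anomaly = -60.81 − (50.19) = -111.00 mGal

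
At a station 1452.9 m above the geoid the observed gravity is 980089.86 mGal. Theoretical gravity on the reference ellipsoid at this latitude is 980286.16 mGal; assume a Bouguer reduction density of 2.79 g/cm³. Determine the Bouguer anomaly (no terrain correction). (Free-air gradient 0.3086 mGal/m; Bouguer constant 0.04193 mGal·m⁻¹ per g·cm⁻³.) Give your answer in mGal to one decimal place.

Free-air correction = 0.3086 × 1452.9 = 448.36 mGal
Free-air anomaly = 980089.86 − 980286.16 + (448.36) = 252.06 mGal
Bouguer slab correction = 0.04193 × 2.79 × 1452.9 = 169.97 mGal
Simple Bouguer anomaly = 252.06 − (169.97) = 82.09 mGal

82.1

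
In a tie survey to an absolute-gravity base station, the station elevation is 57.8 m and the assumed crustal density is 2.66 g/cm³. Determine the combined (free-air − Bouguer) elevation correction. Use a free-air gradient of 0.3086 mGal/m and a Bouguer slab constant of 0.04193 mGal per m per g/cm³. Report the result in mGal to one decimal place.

Combined gradient = 0.3086 − 0.04193 × 2.66 = 0.1970662 mGal/m
Combined elevation correction = 0.1970662 × 57.8 = 11.4 mGal

11.4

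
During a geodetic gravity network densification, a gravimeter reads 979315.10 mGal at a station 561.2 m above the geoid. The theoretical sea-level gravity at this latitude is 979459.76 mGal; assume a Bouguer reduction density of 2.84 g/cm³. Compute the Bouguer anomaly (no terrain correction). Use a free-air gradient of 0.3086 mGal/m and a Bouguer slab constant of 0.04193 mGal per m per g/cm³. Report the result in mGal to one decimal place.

-38.3

Free-air correction = 0.3086 × 561.2 = 173.19 mGal
Free-air anomaly = 979315.10 − 979459.76 + (173.19) = 28.53 mGal
Bouguer slab correction = 0.04193 × 2.84 × 561.2 = 66.83 mGal
Simple Bouguer anomaly = 28.53 − (66.83) = -38.30 mGal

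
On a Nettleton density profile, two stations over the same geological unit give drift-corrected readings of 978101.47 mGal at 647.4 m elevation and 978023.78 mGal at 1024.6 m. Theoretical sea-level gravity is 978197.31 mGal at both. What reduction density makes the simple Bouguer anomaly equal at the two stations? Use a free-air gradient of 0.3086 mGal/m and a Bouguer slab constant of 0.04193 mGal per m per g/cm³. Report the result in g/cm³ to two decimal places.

Δg_obs = 978023.78 − 978101.47 = -77.69 mGal over Δh = 1024.6 − 647.4 = 377.2 m
Equal Bouguer anomalies ⇒ Δg_obs + (0.3086 − 0.04193ρ)·Δh = 0
0.3086 − 0.04193ρ = −Δg_obs/Δh = 0.20597
ρ = (0.3086 − 0.20597) / 0.04193 = 2.45 g/cm³

2.45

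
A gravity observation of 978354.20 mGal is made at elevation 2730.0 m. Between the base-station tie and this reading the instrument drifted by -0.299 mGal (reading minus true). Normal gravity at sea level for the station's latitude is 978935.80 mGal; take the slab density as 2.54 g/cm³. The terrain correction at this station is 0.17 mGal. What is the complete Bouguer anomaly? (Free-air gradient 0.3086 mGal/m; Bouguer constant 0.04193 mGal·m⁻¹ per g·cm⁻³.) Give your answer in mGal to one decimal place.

-29.4

Drift-corrected reading = 978354.20 − (-0.299) = 978354.499 mGal
Free-air correction = 0.3086 × 2730.0 = 842.48 mGal
Free-air anomaly = 978354.499 − 978935.80 + (842.48) = 261.179 mGal
Bouguer slab correction = 0.04193 × 2.54 × 2730.0 = 290.75 mGal
Simple Bouguer anomaly = 261.179 − (290.75) = -29.571 mGal
Complete Bouguer anomaly = -29.571 + 0.17 = -29.401 mGal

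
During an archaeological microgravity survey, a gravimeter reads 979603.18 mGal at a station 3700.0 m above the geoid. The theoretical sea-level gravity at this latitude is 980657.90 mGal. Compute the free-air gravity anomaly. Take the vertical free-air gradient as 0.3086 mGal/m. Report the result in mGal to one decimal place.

87.1

Free-air correction = 0.3086 × 3700.0 = 1141.82 mGal
Free-air anomaly = 979603.18 − 980657.90 + (1141.82) = 87.10 mGal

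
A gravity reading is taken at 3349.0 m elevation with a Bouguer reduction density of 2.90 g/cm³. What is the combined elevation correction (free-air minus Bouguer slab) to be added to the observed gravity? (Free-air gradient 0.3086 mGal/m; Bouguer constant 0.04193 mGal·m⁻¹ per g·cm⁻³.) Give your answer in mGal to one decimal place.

Combined gradient = 0.3086 − 0.04193 × 2.90 = 0.1870030 mGal/m
Combined elevation correction = 0.1870030 × 3349.0 = 626.3 mGal

626.3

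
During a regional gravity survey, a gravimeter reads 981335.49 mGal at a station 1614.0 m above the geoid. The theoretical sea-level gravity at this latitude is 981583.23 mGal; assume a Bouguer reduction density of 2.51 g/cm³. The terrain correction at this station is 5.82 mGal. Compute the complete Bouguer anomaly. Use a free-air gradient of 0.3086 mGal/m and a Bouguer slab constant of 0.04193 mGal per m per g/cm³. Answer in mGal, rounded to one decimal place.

Free-air correction = 0.3086 × 1614.0 = 498.08 mGal
Free-air anomaly = 981335.49 − 981583.23 + (498.08) = 250.34 mGal
Bouguer slab correction = 0.04193 × 2.51 × 1614.0 = 169.86 mGal
Simple Bouguer anomaly = 250.34 − (169.86) = 80.48 mGal
Complete Bouguer anomaly = 80.48 + 5.82 = 86.30 mGal

86.3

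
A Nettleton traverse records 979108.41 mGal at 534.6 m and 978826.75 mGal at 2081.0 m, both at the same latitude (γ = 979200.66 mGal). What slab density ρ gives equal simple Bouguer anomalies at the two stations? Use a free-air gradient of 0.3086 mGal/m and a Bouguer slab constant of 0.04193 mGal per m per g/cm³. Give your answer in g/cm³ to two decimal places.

Δg_obs = 978826.75 − 979108.41 = -281.66 mGal over Δh = 2081.0 − 534.6 = 1546.4 m
Equal Bouguer anomalies ⇒ Δg_obs + (0.3086 − 0.04193ρ)·Δh = 0
0.3086 − 0.04193ρ = −Δg_obs/Δh = 0.18214
ρ = (0.3086 − 0.18214) / 0.04193 = 3.02 g/cm³

3.02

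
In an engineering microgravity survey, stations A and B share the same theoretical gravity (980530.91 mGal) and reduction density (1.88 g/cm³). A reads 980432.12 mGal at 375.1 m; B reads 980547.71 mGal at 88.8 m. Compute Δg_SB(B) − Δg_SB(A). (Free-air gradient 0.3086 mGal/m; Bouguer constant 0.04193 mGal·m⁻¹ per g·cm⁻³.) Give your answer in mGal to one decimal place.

49.8

Δg_SB(A) = 980432.12 − 980530.91 + 0.3086×375.1 − 0.04193×1.88×375.1 = -12.60 mGal
Δg_SB(B) = 980547.71 − 980530.91 + 0.3086×88.8 − 0.04193×1.88×88.8 = 37.20 mGal
Difference = 37.20 − (-12.60) = 49.80 mGal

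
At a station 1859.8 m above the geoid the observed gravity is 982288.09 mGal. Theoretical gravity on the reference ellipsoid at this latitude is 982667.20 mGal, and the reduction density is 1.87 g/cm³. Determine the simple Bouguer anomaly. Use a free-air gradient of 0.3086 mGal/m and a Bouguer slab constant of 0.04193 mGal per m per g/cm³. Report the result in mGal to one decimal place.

49.0

Free-air correction = 0.3086 × 1859.8 = 573.93 mGal
Free-air anomaly = 982288.09 − 982667.20 + (573.93) = 194.82 mGal
Bouguer slab correction = 0.04193 × 1.87 × 1859.8 = 145.83 mGal
Simple Bouguer anomaly = 194.82 − (145.83) = 48.99 mGal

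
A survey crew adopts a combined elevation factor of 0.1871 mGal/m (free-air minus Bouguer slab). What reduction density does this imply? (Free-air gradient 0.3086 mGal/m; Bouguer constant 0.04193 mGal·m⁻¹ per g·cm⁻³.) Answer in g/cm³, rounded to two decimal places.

2.90

0.1871 = 0.3086 − 0.04193 × ρ
ρ = (0.3086 − 0.1871) / 0.04193 = 2.90 g/cm³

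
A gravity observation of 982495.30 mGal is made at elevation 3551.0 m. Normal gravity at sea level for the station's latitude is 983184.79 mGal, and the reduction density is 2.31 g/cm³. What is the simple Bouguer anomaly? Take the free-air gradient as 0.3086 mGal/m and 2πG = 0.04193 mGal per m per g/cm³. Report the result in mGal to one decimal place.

62.4

Free-air correction = 0.3086 × 3551.0 = 1095.84 mGal
Free-air anomaly = 982495.30 − 983184.79 + (1095.84) = 406.35 mGal
Bouguer slab correction = 0.04193 × 2.31 × 3551.0 = 343.94 mGal
Simple Bouguer anomaly = 406.35 − (343.94) = 62.41 mGal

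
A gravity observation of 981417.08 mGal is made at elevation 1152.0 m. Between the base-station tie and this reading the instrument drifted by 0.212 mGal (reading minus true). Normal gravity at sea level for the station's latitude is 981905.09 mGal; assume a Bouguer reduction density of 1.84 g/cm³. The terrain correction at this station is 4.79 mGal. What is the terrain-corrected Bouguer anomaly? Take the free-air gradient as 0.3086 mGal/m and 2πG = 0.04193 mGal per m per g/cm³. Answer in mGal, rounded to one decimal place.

Drift-corrected reading = 981417.08 − (0.212) = 981416.868 mGal
Free-air correction = 0.3086 × 1152.0 = 355.51 mGal
Free-air anomaly = 981416.868 − 981905.09 + (355.51) = -132.712 mGal
Bouguer slab correction = 0.04193 × 1.84 × 1152.0 = 88.88 mGal
Simple Bouguer anomaly = -132.712 − (88.88) = -221.592 mGal
Complete Bouguer anomaly = -221.592 + 4.79 = -216.802 mGal

-216.8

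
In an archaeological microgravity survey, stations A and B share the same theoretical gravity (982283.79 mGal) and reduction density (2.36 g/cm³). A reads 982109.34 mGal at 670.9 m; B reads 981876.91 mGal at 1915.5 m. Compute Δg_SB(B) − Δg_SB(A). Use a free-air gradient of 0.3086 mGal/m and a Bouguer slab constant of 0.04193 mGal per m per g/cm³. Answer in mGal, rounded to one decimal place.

28.5

Δg_SB(A) = 982109.34 − 982283.79 + 0.3086×670.9 − 0.04193×2.36×670.9 = -33.80 mGal
Δg_SB(B) = 981876.91 − 982283.79 + 0.3086×1915.5 − 0.04193×2.36×1915.5 = -5.30 mGal
Difference = -5.30 − (-33.80) = 28.50 mGal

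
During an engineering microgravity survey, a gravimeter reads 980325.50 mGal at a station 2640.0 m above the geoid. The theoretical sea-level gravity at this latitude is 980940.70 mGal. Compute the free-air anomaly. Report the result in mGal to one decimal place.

Free-air correction = 0.3086 × 2640.0 = 814.70 mGal
Free-air anomaly = 980325.50 − 980940.70 + (814.70) = 199.50 mGal

199.5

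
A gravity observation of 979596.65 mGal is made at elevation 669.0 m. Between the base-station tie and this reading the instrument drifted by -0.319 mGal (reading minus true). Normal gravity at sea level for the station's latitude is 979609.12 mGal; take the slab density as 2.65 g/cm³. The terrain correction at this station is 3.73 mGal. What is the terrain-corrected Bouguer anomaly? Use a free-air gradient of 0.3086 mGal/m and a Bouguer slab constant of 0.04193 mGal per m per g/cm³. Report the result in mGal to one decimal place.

Drift-corrected reading = 979596.65 − (-0.319) = 979596.969 mGal
Free-air correction = 0.3086 × 669.0 = 206.45 mGal
Free-air anomaly = 979596.969 − 979609.12 + (206.45) = 194.299 mGal
Bouguer slab correction = 0.04193 × 2.65 × 669.0 = 74.34 mGal
Simple Bouguer anomaly = 194.299 − (74.34) = 119.959 mGal
Complete Bouguer anomaly = 119.959 + 3.73 = 123.689 mGal

123.7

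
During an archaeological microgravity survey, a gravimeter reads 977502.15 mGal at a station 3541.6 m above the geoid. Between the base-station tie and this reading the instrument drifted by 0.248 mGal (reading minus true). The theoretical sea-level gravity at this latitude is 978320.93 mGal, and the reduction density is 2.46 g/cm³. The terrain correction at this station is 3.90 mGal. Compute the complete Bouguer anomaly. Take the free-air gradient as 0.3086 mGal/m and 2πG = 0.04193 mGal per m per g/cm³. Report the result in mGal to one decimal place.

-87.5

Drift-corrected reading = 977502.15 − (0.248) = 977501.902 mGal
Free-air correction = 0.3086 × 3541.6 = 1092.94 mGal
Free-air anomaly = 977501.902 − 978320.93 + (1092.94) = 273.912 mGal
Bouguer slab correction = 0.04193 × 2.46 × 3541.6 = 365.31 mGal
Simple Bouguer anomaly = 273.912 − (365.31) = -91.398 mGal
Complete Bouguer anomaly = -91.398 + 3.90 = -87.498 mGal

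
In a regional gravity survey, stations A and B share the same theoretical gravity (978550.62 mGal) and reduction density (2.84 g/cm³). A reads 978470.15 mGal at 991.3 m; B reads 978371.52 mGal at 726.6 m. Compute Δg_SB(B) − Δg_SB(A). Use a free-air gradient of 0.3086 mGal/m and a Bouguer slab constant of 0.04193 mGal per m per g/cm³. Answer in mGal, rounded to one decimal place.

-148.8

Δg_SB(A) = 978470.15 − 978550.62 + 0.3086×991.3 − 0.04193×2.84×991.3 = 107.40 mGal
Δg_SB(B) = 978371.52 − 978550.62 + 0.3086×726.6 − 0.04193×2.84×726.6 = -41.40 mGal
Difference = -41.40 − (107.40) = -148.80 mGal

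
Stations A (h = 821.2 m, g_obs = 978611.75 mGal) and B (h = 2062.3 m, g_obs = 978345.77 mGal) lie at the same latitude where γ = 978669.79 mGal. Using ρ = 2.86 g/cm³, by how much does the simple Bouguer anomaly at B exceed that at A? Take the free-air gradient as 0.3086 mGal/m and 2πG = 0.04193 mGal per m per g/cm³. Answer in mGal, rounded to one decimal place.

-31.8

Δg_SB(A) = 978611.75 − 978669.79 + 0.3086×821.2 − 0.04193×2.86×821.2 = 96.90 mGal
Δg_SB(B) = 978345.77 − 978669.79 + 0.3086×2062.3 − 0.04193×2.86×2062.3 = 65.10 mGal
Difference = 65.10 − (96.90) = -31.80 mGal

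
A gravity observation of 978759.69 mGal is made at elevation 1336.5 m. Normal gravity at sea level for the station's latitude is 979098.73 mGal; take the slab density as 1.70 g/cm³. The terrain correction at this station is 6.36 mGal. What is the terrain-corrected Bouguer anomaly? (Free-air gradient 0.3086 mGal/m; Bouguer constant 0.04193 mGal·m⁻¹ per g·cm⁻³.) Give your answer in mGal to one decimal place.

Free-air correction = 0.3086 × 1336.5 = 412.44 mGal
Free-air anomaly = 978759.69 − 979098.73 + (412.44) = 73.40 mGal
Bouguer slab correction = 0.04193 × 1.70 × 1336.5 = 95.27 mGal
Simple Bouguer anomaly = 73.40 − (95.27) = -21.87 mGal
Complete Bouguer anomaly = -21.87 + 6.36 = -15.51 mGal

-15.5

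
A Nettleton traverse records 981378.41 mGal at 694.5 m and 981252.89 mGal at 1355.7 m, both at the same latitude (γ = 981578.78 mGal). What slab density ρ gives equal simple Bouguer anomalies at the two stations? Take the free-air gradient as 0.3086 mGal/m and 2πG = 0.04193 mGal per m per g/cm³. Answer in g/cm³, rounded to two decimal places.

Δg_obs = 981252.89 − 981378.41 = -125.52 mGal over Δh = 1355.7 − 694.5 = 661.2 m
Equal Bouguer anomalies ⇒ Δg_obs + (0.3086 − 0.04193ρ)·Δh = 0
0.3086 − 0.04193ρ = −Δg_obs/Δh = 0.18984
ρ = (0.3086 − 0.18984) / 0.04193 = 2.83 g/cm³

2.83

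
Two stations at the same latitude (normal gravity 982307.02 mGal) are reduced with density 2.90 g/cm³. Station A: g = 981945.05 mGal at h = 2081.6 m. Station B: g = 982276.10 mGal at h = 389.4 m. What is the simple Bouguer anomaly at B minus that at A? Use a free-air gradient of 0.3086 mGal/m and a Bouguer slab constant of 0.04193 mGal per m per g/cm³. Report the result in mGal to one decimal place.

14.6

Δg_SB(A) = 981945.05 − 982307.02 + 0.3086×2081.6 − 0.04193×2.90×2081.6 = 27.30 mGal
Δg_SB(B) = 982276.10 − 982307.02 + 0.3086×389.4 − 0.04193×2.90×389.4 = 41.90 mGal
Difference = 41.90 − (27.30) = 14.60 mGal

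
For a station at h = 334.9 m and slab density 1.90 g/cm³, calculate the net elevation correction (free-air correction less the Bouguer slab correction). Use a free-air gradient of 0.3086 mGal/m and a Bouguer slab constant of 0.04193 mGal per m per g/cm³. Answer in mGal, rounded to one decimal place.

Combined gradient = 0.3086 − 0.04193 × 1.90 = 0.2289330 mGal/m
Combined elevation correction = 0.2289330 × 334.9 = 76.7 mGal

76.7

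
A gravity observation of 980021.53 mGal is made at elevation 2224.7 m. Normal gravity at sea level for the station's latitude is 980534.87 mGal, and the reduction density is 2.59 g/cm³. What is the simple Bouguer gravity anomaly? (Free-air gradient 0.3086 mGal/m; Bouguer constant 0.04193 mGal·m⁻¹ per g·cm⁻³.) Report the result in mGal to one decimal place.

Free-air correction = 0.3086 × 2224.7 = 686.54 mGal
Free-air anomaly = 980021.53 − 980534.87 + (686.54) = 173.20 mGal
Bouguer slab correction = 0.04193 × 2.59 × 2224.7 = 241.60 mGal
Simple Bouguer anomaly = 173.20 − (241.60) = -68.40 mGal

-68.4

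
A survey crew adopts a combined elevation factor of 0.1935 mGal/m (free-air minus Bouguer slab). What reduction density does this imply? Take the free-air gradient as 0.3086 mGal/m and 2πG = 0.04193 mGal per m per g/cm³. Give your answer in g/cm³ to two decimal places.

2.75

0.1935 = 0.3086 − 0.04193 × ρ
ρ = (0.3086 − 0.1935) / 0.04193 = 2.75 g/cm³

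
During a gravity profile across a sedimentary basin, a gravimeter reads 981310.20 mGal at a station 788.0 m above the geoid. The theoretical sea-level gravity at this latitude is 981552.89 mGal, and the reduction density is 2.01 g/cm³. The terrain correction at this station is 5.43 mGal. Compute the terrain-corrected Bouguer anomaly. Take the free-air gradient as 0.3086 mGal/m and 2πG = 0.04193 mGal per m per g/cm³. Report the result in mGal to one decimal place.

Free-air correction = 0.3086 × 788.0 = 243.18 mGal
Free-air anomaly = 981310.20 − 981552.89 + (243.18) = 0.49 mGal
Bouguer slab correction = 0.04193 × 2.01 × 788.0 = 66.41 mGal
Simple Bouguer anomaly = 0.49 − (66.41) = -65.92 mGal
Complete Bouguer anomaly = -65.92 + 5.43 = -60.49 mGal

-60.5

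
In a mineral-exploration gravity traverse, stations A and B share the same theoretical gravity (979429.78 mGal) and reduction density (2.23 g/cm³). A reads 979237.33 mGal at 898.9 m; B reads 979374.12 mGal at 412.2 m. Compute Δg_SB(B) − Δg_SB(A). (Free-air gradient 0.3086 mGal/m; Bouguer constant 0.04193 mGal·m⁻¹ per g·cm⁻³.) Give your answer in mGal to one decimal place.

32.1

Δg_SB(A) = 979237.33 − 979429.78 + 0.3086×898.9 − 0.04193×2.23×898.9 = 0.90 mGal
Δg_SB(B) = 979374.12 − 979429.78 + 0.3086×412.2 − 0.04193×2.23×412.2 = 33.00 mGal
Difference = 33.00 − (0.90) = 32.10 mGal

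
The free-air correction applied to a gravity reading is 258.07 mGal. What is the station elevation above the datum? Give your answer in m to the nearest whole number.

836

h = 258.07 / 0.3086 = 836.26 m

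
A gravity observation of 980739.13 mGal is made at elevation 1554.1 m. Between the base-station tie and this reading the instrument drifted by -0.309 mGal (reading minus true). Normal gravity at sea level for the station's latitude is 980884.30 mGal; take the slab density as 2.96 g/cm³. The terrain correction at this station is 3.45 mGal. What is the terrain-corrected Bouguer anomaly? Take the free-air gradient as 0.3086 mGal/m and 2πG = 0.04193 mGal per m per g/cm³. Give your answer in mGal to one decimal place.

Drift-corrected reading = 980739.13 − (-0.309) = 980739.439 mGal
Free-air correction = 0.3086 × 1554.1 = 479.60 mGal
Free-air anomaly = 980739.439 − 980884.30 + (479.60) = 334.739 mGal
Bouguer slab correction = 0.04193 × 2.96 × 1554.1 = 192.88 mGal
Simple Bouguer anomaly = 334.739 − (192.88) = 141.859 mGal
Complete Bouguer anomaly = 141.859 + 3.45 = 145.309 mGal

145.3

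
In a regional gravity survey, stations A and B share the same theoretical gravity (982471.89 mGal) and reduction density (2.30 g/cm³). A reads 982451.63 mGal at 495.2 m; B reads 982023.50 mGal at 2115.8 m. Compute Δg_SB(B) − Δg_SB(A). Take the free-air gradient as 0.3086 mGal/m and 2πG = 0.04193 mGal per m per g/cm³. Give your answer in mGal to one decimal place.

Δg_SB(A) = 982451.63 − 982471.89 + 0.3086×495.2 − 0.04193×2.30×495.2 = 84.80 mGal
Δg_SB(B) = 982023.50 − 982471.89 + 0.3086×2115.8 − 0.04193×2.30×2115.8 = 0.50 mGal
Difference = 0.50 − (84.80) = -84.30 mGal

-84.3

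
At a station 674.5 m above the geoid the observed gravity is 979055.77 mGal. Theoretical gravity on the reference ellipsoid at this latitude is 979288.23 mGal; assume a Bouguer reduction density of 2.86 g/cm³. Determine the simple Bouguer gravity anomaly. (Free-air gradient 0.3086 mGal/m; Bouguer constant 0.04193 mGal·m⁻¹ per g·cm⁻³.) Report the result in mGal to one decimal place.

Free-air correction = 0.3086 × 674.5 = 208.15 mGal
Free-air anomaly = 979055.77 − 979288.23 + (208.15) = -24.31 mGal
Bouguer slab correction = 0.04193 × 2.86 × 674.5 = 80.89 mGal
Simple Bouguer anomaly = -24.31 − (80.89) = -105.20 mGal

-105.2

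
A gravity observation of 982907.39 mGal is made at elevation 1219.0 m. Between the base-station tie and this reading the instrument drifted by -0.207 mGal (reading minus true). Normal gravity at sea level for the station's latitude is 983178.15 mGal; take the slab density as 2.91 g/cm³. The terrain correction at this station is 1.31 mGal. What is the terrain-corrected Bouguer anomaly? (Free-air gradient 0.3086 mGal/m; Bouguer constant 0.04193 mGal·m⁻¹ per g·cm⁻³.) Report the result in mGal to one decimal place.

-41.8

Drift-corrected reading = 982907.39 − (-0.207) = 982907.597 mGal
Free-air correction = 0.3086 × 1219.0 = 376.18 mGal
Free-air anomaly = 982907.597 − 983178.15 + (376.18) = 105.627 mGal
Bouguer slab correction = 0.04193 × 2.91 × 1219.0 = 148.74 mGal
Simple Bouguer anomaly = 105.627 − (148.74) = -43.113 mGal
Complete Bouguer anomaly = -43.113 + 1.31 = -41.803 mGal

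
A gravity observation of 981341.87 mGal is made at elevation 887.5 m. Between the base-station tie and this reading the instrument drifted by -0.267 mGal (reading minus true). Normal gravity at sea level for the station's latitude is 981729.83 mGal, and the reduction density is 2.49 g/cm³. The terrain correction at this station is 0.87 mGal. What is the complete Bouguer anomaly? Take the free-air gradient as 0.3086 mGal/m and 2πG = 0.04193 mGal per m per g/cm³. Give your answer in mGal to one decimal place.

-205.6

Drift-corrected reading = 981341.87 − (-0.267) = 981342.137 mGal
Free-air correction = 0.3086 × 887.5 = 273.88 mGal
Free-air anomaly = 981342.137 − 981729.83 + (273.88) = -113.813 mGal
Bouguer slab correction = 0.04193 × 2.49 × 887.5 = 92.66 mGal
Simple Bouguer anomaly = -113.813 − (92.66) = -206.473 mGal
Complete Bouguer anomaly = -206.473 + 0.87 = -205.603 mGal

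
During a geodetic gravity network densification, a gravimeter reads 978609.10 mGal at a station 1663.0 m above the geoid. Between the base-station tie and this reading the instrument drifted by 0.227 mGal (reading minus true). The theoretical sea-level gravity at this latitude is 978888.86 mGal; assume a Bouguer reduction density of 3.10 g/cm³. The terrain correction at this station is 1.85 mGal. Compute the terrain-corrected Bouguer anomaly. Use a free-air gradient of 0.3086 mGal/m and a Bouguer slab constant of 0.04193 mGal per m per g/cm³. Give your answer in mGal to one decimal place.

Drift-corrected reading = 978609.10 − (0.227) = 978608.873 mGal
Free-air correction = 0.3086 × 1663.0 = 513.20 mGal
Free-air anomaly = 978608.873 − 978888.86 + (513.20) = 233.213 mGal
Bouguer slab correction = 0.04193 × 3.10 × 1663.0 = 216.16 mGal
Simple Bouguer anomaly = 233.213 − (216.16) = 17.053 mGal
Complete Bouguer anomaly = 17.053 + 1.85 = 18.903 mGal

18.9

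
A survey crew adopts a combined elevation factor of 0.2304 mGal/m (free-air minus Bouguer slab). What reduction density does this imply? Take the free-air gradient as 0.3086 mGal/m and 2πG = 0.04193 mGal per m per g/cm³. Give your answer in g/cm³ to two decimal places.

0.2304 = 0.3086 − 0.04193 × ρ
ρ = (0.3086 − 0.2304) / 0.04193 = 1.87 g/cm³

1.87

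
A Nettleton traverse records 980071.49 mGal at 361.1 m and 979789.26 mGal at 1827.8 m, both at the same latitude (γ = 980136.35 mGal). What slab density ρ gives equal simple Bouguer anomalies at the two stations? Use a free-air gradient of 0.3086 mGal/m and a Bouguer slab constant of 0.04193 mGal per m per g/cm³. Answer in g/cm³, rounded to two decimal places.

2.77

Δg_obs = 979789.26 − 980071.49 = -282.23 mGal over Δh = 1827.8 − 361.1 = 1466.7 m
Equal Bouguer anomalies ⇒ Δg_obs + (0.3086 − 0.04193ρ)·Δh = 0
0.3086 − 0.04193ρ = −Δg_obs/Δh = 0.19243
ρ = (0.3086 − 0.19243) / 0.04193 = 2.77 g/cm³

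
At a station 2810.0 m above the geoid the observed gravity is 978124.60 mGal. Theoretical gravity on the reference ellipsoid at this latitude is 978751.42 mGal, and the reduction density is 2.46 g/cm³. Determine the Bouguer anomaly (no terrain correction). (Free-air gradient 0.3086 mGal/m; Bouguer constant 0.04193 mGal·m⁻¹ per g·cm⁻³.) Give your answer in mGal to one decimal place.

-49.5

Free-air correction = 0.3086 × 2810.0 = 867.17 mGal
Free-air anomaly = 978124.60 − 978751.42 + (867.17) = 240.35 mGal
Bouguer slab correction = 0.04193 × 2.46 × 2810.0 = 289.85 mGal
Simple Bouguer anomaly = 240.35 − (289.85) = -49.50 mGal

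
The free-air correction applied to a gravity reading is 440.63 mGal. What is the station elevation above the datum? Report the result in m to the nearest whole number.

1428

h = 440.63 / 0.3086 = 1427.84 m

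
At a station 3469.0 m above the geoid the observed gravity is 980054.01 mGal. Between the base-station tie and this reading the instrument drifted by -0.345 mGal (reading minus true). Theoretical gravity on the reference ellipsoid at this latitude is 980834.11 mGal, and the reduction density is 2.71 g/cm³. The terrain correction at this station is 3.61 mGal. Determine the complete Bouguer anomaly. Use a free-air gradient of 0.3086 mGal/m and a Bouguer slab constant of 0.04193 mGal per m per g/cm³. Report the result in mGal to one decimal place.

-99.8

Drift-corrected reading = 980054.01 − (-0.345) = 980054.355 mGal
Free-air correction = 0.3086 × 3469.0 = 1070.53 mGal
Free-air anomaly = 980054.355 − 980834.11 + (1070.53) = 290.775 mGal
Bouguer slab correction = 0.04193 × 2.71 × 3469.0 = 394.18 mGal
Simple Bouguer anomaly = 290.775 − (394.18) = -103.405 mGal
Complete Bouguer anomaly = -103.405 + 3.61 = -99.795 mGal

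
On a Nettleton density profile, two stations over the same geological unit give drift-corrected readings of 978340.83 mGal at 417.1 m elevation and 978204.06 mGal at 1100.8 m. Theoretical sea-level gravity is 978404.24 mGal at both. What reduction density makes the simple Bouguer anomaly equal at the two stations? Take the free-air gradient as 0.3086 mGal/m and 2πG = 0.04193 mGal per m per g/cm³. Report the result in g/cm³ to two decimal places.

Δg_obs = 978204.06 − 978340.83 = -136.77 mGal over Δh = 1100.8 − 417.1 = 683.7 m
Equal Bouguer anomalies ⇒ Δg_obs + (0.3086 − 0.04193ρ)·Δh = 0
0.3086 − 0.04193ρ = −Δg_obs/Δh = 0.20004
ρ = (0.3086 − 0.20004) / 0.04193 = 2.59 g/cm³

2.59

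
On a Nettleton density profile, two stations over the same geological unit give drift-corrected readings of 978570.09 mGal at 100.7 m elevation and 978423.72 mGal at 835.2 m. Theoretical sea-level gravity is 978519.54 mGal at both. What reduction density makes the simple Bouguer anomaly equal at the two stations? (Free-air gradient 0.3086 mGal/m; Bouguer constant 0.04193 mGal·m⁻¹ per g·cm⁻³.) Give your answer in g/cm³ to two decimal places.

2.61

Δg_obs = 978423.72 − 978570.09 = -146.37 mGal over Δh = 835.2 − 100.7 = 734.5 m
Equal Bouguer anomalies ⇒ Δg_obs + (0.3086 − 0.04193ρ)·Δh = 0
0.3086 − 0.04193ρ = −Δg_obs/Δh = 0.19928
ρ = (0.3086 − 0.19928) / 0.04193 = 2.61 g/cm³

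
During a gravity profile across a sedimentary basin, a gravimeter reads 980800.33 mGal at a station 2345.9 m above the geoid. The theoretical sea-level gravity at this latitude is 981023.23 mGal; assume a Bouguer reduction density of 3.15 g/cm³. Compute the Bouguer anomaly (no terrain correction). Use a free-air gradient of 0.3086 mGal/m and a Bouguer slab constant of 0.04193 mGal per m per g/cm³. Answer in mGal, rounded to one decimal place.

191.2

Free-air correction = 0.3086 × 2345.9 = 723.94 mGal
Free-air anomaly = 980800.33 − 981023.23 + (723.94) = 501.04 mGal
Bouguer slab correction = 0.04193 × 3.15 × 2345.9 = 309.85 mGal
Simple Bouguer anomaly = 501.04 − (309.85) = 191.19 mGal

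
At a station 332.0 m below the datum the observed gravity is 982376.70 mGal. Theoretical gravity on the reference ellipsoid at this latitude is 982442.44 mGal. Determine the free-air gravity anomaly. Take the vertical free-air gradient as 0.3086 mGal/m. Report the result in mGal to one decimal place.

-168.2

Free-air correction = 0.3086 × -332.0 = -102.46 mGal
Free-air anomaly = 982376.70 − 982442.44 + (-102.46) = -168.20 mGal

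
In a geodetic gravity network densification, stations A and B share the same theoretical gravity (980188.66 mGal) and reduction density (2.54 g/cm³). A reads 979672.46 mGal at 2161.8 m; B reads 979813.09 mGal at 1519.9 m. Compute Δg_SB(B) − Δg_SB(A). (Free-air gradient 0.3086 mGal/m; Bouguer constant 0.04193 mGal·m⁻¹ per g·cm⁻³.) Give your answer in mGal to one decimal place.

Δg_SB(A) = 979672.46 − 980188.66 + 0.3086×2161.8 − 0.04193×2.54×2161.8 = -79.30 mGal
Δg_SB(B) = 979813.09 − 980188.66 + 0.3086×1519.9 − 0.04193×2.54×1519.9 = -68.40 mGal
Difference = -68.40 − (-79.30) = 10.90 mGal

10.9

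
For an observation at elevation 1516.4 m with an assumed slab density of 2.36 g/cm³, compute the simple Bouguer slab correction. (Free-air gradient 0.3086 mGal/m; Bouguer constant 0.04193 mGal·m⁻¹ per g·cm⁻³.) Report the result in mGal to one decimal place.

150.1

Bouguer slab correction = 0.04193 × 2.36 × 1516.4 = 150.1 mGal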